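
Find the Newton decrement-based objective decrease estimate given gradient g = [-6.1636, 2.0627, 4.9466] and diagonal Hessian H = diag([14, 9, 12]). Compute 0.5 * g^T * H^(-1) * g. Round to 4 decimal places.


Step 1: H is diagonal, so H^(-1) * g = [-0.4403, 0.2292, 0.4122].
Step 2: g^T H^(-1) g = sum_i g_i^2 / H_ii
  = (-6.1636)^2/14 + (2.0627)^2/9 + (4.9466)^2/12
  = 2.7136 + 0.4727 + 2.0391 = 5.2254
Step 3: Objective decrease = 0.5 * g^T H^(-1) g = 2.6127


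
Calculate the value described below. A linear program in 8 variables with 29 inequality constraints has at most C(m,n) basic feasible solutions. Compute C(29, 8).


Each vertex corresponds to some choice of n active constraints out of m, so the number of vertices is at most C(m, n) = m! / (n!(m-n)!).
m = 29, n = 8
Numerator: 29 * 28 * 27 * 26 * 25 * 24 * 23 * 22
Denominator: 8! = 40320
C(29, 8) = 4292145


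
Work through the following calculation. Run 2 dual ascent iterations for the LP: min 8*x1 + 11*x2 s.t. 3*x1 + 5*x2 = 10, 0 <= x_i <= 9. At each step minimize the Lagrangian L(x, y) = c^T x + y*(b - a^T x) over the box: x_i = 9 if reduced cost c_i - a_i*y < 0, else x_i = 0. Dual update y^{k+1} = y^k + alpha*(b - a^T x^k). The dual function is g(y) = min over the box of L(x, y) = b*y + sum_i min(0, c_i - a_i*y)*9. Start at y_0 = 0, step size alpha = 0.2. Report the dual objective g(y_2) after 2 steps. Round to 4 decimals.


Dual ascent for LP: min 8*x1 + 11*x2, 3*x1 + 5*x2 = 10, 0 <= x_i <= 9
Step 1: y^k = 0.0, reduced costs: (8.0, 11.0)
  x^k = (0.0, 0.0), subgradient = b - a^T x = 10.0
  y^{k+1} = 0.0 + 0.2*10.0 = 2.0
Step 2: y^k = 2.0, reduced costs: (2.0, 1.0)
  x^k = (0.0, 0.0), subgradient = b - a^T x = 10.0
  y^{k+1} = 2.0 + 0.2*10.0 = 4.0
Dual objective at y_2 = 4.0: reduced costs (-4.0, -9.0), box minimizer x = (9.0, 9.0)
g(y_2) = b*y + (c1 - a1*y)*x1 + (c2 - a2*y)*x2 = 10*4.0 + (-4.0)*9.0 + (-9.0)*9.0 = 40.0 - 36.0 - 81.0 = -77.0


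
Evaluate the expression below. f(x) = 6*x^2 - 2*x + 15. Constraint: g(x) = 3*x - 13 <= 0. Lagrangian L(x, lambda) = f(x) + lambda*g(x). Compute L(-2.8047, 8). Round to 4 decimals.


Step 1: Evaluate f(x).
f(-2.8047) = 6*(-2.8047)^2 - 2*(-2.8047) + 15 = 67.8075
Step 2: Evaluate g(x).
g(-2.8047) = 3*-2.8047 - 13 = -21.4141
Step 3: Compute Lagrangian.
L = 67.8075 + 8*-21.4141 = -103.5053


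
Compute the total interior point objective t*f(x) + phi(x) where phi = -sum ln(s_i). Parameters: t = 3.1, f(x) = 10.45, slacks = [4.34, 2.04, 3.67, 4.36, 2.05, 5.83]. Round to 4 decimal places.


Step 1: Compute log-barrier.
ln values: [1.4679, 0.7129, 1.3002, 1.4725, 0.7178, 1.763]
phi = -(1.4679 + 0.7129 + 1.3002 + 1.4725 + 0.7178 + 1.763) = -7.4343
Step 2: Compute augmented objective.
t*f(x) = 3.1*10.45 = 32.395
Total = 32.395 - 7.4343 = 24.9607


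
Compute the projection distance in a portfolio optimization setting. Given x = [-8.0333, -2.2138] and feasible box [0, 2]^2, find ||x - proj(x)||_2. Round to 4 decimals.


Project each component onto [0, 2].
clip(-8.0333) = 0.0, clip(-2.2138) = 0.0
Projection = [0.0, 0.0]
Squared diffs: [64.5339, 4.9009]
Distance = sqrt(69.4348) = 8.3328


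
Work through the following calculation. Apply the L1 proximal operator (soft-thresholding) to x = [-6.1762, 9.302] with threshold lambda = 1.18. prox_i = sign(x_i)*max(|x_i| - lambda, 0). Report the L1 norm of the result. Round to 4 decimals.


Soft-thresholding with lambda = 1.18:
prox(-6.1762) = sign(-6.1762)*max(|-6.1762| - 1.18, 0) = -4.9962
prox(9.302) = sign(9.302)*max(|9.302| - 1.18, 0) = 8.122
prox(x) = [-4.9962, 8.122]
||prox(x)||_1 = 4.9962 + 8.122 = 13.1182


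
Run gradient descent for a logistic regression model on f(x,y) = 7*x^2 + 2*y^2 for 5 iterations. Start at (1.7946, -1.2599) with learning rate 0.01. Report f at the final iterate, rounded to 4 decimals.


Gradient descent on f(x,y) = 7*x^2 + 2*y^2.
Starting point: (1.7946, -1.2599), alpha = 0.01
Step 1: grad_x = 2*7*1.7946 = 25.1244, grad_y = 2*2*-1.2599 = -5.0396
  x_1 = 1.7946 - 0.01*25.1244 = 1.5434
  y_1 = -1.2599 - 0.01*-5.0396 = -1.2095
Step 2: grad_x = 2*7*1.5434 = 21.607, grad_y = 2*2*-1.2095 = -4.838
  x_2 = 1.5434 - 0.01*21.607 = 1.3273
  y_2 = -1.2095 - 0.01*-4.838 = -1.1611
Step 3: grad_x = 2*7*1.3273 = 18.582, grad_y = 2*2*-1.1611 = -4.6445
  x_3 = 1.3273 - 0.01*18.582 = 1.1415
  y_3 = -1.1611 - 0.01*-4.6445 = -1.1147
Step 4: grad_x = 2*7*1.1415 = 15.9805, grad_y = 2*2*-1.1147 = -4.4587
  x_4 = 1.1415 - 0.01*15.9805 = 0.9817
  y_4 = -1.1147 - 0.01*-4.4587 = -1.0701
Step 5: grad_x = 2*7*0.9817 = 13.7433, grad_y = 2*2*-1.0701 = -4.2804
  x_5 = 0.9817 - 0.01*13.7433 = 0.8442
  y_5 = -1.0701 - 0.01*-4.2804 = -1.0273
f(0.8442, -1.0273) = 7*0.8442^2 + 2*(-1.0273)^2 = 7.0997


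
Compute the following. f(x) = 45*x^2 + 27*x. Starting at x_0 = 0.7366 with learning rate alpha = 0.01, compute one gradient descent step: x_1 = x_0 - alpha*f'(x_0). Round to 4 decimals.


We compute the gradient at x_0 and apply the update.
f'(x) = 90*x + 27
f'(0.7366) = 90*0.7366 + 27 = 93.294
x_1 = 0.7366 - 0.01*93.294 = -0.1963


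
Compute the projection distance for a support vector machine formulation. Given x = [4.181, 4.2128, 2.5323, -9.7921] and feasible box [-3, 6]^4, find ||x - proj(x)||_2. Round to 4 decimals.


Project each component onto [-3, 6].
clip(4.181) = 4.181, clip(4.2128) = 4.2128, clip(2.5323) = 2.5323, clip(-9.7921) = -3.0
Projection = [4.181, 4.2128, 2.5323, -3.0]
Squared diffs: [0.0, 0.0, 0.0, 46.1326]
Distance = sqrt(46.1326) = 6.7921


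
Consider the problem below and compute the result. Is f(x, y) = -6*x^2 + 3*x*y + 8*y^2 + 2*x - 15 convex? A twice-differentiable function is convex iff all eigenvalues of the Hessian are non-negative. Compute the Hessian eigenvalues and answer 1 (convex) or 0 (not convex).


The Hessian of f(x,y) = -6*x^2 + 3*x*y + 8*y^2 + 2*x - 15 is:
H = [[-12, 3], [3, 16]]
Trace = -12 + 16 = 4
Determinant = -12*16 - (3)^2 = -201
Discriminant = (4)^2 - 4*-201 = 820.0
Eigenvalues: lambda_1 = -12.3178, lambda_2 = 16.3178
The function is not convex.

0


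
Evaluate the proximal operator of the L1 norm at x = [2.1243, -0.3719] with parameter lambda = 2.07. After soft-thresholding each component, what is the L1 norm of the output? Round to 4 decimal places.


Soft-thresholding with lambda = 2.07:
prox(2.1243) = sign(2.1243)*max(|2.1243| - 2.07, 0) = 0.0543
prox(-0.3719) = sign(-0.3719)*max(|-0.3719| - 2.07, 0) = 0.0
prox(x) = [0.0543, 0.0]
||prox(x)||_1 = 0.0543 + 0.0 = 0.0543


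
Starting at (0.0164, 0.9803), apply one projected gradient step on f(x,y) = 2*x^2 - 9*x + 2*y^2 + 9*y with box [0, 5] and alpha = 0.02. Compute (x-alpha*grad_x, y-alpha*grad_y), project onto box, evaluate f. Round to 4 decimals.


Step 1: Compute gradient at (0.0164, 0.9803).
grad_x = 2*2*0.0164 - 9 = -8.9344
grad_y = 2*2*0.9803 + 9 = 12.9212
Step 2: Gradient step.
x_raw = 0.0164 - 0.02*-8.9344 = 0.1951
y_raw = 0.9803 - 0.02*12.9212 = 0.7219
Step 3: Project onto [0, 5].
x_proj = clip(0.1951) = 0.1951
y_proj = clip(0.7219) = 0.7219
Step 4: Evaluate f.
f(0.1951, 0.7219) = 5.8594


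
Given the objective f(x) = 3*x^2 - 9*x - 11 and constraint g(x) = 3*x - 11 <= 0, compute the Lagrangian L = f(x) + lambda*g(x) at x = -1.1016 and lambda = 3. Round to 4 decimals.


Step 1: Evaluate f(x).
f(-1.1016) = 3*(-1.1016)^2 - 9*(-1.1016) - 11 = 2.555
Step 2: Evaluate g(x).
g(-1.1016) = 3*-1.1016 - 11 = -14.3048
Step 3: Compute Lagrangian.
L = 2.555 + 3*-14.3048 = -40.3594


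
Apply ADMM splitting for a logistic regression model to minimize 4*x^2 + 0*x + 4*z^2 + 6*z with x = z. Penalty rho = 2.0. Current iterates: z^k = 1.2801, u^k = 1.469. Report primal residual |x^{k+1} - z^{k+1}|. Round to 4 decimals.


ADMM iteration with rho = 2.0, z^k = 1.2801, u^k = 1.469
Step 1: x-update.
Minimize 4*x^2 + 0*x + (2.0/2)*(x - 1.2801 + 1.469)^2
FOC: (2*4 + 2.0)*x = 0 + 2.0*(1.2801 - 1.469)
x^{k+1} = -0.0378
Step 2: z-update.
Minimize 4*z^2 + 6*z + (2.0/2)*(-0.0378 - z + 1.469)^2
FOC: (2*4 + 2.0)*z = -6 + 2.0*(-0.0378 + 1.469)
z^{k+1} = -0.3138
Step 3: u-update.
u^{k+1} = 1.469 - 0.0378 + 0.3138 = 1.745
Step 4: Primal residual = |-0.0378 + 0.3138| = 0.276


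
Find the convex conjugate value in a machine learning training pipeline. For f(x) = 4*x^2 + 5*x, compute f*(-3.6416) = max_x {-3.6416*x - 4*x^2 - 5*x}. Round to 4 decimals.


f*(y) = sup_x {y*x - a*x^2 - b*x} = sup_x {(y-b)*x - a*x^2}
FOC: (y - b) - 2a*x = 0 => x* = (y - b)/(2a)
x* = (-3.6416 - 5)/(2*4) = -1.0802
f*(-3.6416) = (y-b)^2/(4a) = (-3.6416 - 5)^2/(4*4)
= 74.6773/16 = 4.6673


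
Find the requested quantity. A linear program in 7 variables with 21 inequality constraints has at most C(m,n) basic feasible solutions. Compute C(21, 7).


Each vertex corresponds to some choice of n active constraints out of m, so the number of vertices is at most C(m, n) = m! / (n!(m-n)!).
m = 21, n = 7
Numerator: 21 * 20 * 19 * 18 * 17 * 16 * 15
Denominator: 7! = 5040
C(21, 7) = 116280


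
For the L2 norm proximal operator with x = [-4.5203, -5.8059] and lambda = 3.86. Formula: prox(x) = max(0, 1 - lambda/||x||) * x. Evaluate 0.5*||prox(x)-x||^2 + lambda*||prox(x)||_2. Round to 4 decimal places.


Step 1: Compute ||x||.
||x|| = 7.3581
Step 2: Compute scaling factor.
scale = max(0, 1 - 3.86/7.3581) = 0.4754
Step 3: prox(x) = [-2.149, -2.7602]
||prox(x)|| = 3.4981
Step 4: Proximal objective.
0.5*||prox-x||^2 = 7.4498
lambda*||prox|| = 13.5027
Total = 20.9525


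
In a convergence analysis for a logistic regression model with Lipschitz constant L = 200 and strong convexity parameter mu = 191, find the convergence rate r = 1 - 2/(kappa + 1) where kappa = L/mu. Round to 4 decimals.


Step 1: Compute the condition number.
kappa = L/mu = 200/191 = 1.0471
Step 2: Compute the convergence rate.
r = 1 - 2/(kappa + 1) = 1 - 2*mu/(L + mu) = (L - mu)/(L + mu) = 9/391 = 0.023


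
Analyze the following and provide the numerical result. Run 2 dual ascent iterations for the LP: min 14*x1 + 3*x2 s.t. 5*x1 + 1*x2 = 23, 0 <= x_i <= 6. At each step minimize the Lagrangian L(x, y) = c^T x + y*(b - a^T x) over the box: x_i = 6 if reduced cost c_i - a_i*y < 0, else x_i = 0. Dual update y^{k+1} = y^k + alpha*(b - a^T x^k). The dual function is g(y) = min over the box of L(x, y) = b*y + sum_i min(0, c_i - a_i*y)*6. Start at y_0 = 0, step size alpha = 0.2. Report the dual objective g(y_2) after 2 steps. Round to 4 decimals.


Dual ascent for LP: min 14*x1 + 3*x2, 5*x1 + 1*x2 = 23, 0 <= x_i <= 6
Step 1: y^k = 0.0, reduced costs: (14.0, 3.0)
  x^k = (0.0, 0.0), subgradient = b - a^T x = 23.0
  y^{k+1} = 0.0 + 0.2*23.0 = 4.6
Step 2: y^k = 4.6, reduced costs: (-9.0, -1.6)
  x^k = (6.0, 6.0), subgradient = b - a^T x = -13.0
  y^{k+1} = 4.6 + 0.2*-13.0 = 2.0
Dual objective at y_2 = 2.0: reduced costs (4.0, 1.0), box minimizer x = (0.0, 0.0)
g(y_2) = b*y + (c1 - a1*y)*x1 + (c2 - a2*y)*x2 = 23*2.0 + 4.0*0.0 + 1.0*0.0 = 46.0 + 0.0 + 0.0 = 46.0


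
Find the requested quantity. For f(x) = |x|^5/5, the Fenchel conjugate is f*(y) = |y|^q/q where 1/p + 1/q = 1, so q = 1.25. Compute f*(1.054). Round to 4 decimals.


The conjugate exponent q satisfies 1/p + 1/q = 1.
p = 5, so q = 5/(5 - 1) = 1.25
|y|^q = 1.054^1.25 = 1.0679
f*(1.054) = 1.0679 / 1.25 = 0.8544


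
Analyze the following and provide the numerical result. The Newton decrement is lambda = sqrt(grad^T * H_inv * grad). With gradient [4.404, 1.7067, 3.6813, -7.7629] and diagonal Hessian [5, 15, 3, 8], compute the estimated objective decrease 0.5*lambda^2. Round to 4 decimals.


Step 1: H is diagonal, so H^(-1) * g = [0.8808, 0.1138, 1.2271, -0.9704].
Step 2: g^T H^(-1) g = sum_i g_i^2 / H_ii
  = (4.404)^2/5 + (1.7067)^2/15 + (3.6813)^2/3 + (-7.7629)^2/8
  = 3.879 + 0.1942 + 4.5173 + 7.5328 = 16.1234
Step 3: Objective decrease = 0.5 * g^T H^(-1) g = 8.0617


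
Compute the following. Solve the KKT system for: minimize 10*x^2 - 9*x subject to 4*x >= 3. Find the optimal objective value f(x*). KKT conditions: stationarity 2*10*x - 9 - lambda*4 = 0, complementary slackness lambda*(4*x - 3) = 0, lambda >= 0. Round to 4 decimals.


Step 1: Try lambda = 0 (constraint inactive).
x_unc = 9/(2*10) = 0.45
Check: 4*0.45 = 1.8 < 3 -- violated!
Step 2: Constraint must be active: 4*x = 3
x* = 3/4 = 0.75
lambda = (2*10*0.75 - 9)/4 = 1.5
Step 3: Compute optimal value.
f(x*) = 10*0.75^2 - 9*0.75 = -1.125


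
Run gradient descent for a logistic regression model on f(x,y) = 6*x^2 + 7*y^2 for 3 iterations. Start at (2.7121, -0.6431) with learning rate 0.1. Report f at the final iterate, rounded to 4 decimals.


Gradient descent on f(x,y) = 6*x^2 + 7*y^2.
Starting point: (2.7121, -0.6431), alpha = 0.1
Step 1: grad_x = 2*6*2.7121 = 32.5452, grad_y = 2*7*-0.6431 = -9.0034
  x_1 = 2.7121 - 0.1*32.5452 = -0.5424
  y_1 = -0.6431 - 0.1*-9.0034 = 0.2572
Step 2: grad_x = 2*6*-0.5424 = -6.509, grad_y = 2*7*0.2572 = 3.6014
  x_2 = -0.5424 - 0.1*-6.509 = 0.1085
  y_2 = 0.2572 - 0.1*3.6014 = -0.1029
Step 3: grad_x = 2*6*0.1085 = 1.3018, grad_y = 2*7*-0.1029 = -1.4405
  x_3 = 0.1085 - 0.1*1.3018 = -0.0217
  y_3 = -0.1029 - 0.1*-1.4405 = 0.0412
f(-0.0217, 0.0412) = 6*(-0.0217)^2 + 7*0.0412^2 = 0.0147


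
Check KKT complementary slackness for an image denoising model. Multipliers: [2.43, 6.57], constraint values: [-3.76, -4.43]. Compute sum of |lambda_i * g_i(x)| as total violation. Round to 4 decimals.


KKT complementary slackness check:
lambda_1 * g_1 = 2.43 * -3.76 = -9.1368
lambda_2 * g_2 = 6.57 * -4.43 = -29.1051
Total violation = 9.1368 + 29.1051 = 38.2419


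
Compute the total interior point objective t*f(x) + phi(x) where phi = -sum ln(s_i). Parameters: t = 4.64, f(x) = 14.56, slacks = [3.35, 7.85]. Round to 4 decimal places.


Step 1: Compute log-barrier.
ln values: [1.209, 2.0605]
phi = -(1.209 + 2.0605) = -3.2695
Step 2: Compute augmented objective.
t*f(x) = 4.64*14.56 = 67.5584
Total = 67.5584 - 3.2695 = 64.2889


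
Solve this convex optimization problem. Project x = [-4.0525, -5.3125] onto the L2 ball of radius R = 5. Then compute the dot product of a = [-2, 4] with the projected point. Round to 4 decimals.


Step 1: Compute ||x|| (intermediates to 6 decimals).
||x|| = sqrt((-4.0525)^2 + (-5.3125)^2) = 6.681722
Step 2: Project.
Since ||x|| > R, scale = R/||x|| = 5/6.681722 = 0.74831, proj(x) = scale * x
proj(x) = [-3.032526, -3.975397]
Step 3: Dot product.
a^T * proj(x) = -2*(-3.032526) + 4*(-3.975397) = -9.8365


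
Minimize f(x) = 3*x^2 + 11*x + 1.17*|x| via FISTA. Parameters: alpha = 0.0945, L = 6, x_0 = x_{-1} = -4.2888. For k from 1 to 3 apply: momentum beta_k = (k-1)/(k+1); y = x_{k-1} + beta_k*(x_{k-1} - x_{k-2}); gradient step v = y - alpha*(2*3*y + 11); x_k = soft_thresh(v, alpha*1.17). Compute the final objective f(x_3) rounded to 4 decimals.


FISTA on f(x) = 3*x^2 + 11*x + 1.17*|x|
L = 6, alpha = 0.0945
Iteration 1: beta = 0.0, y = -4.2888 + 0.0*(-4.2888 + 4.2888) = -4.2888
  grad(y) = -14.7328, v = y - alpha*grad = -2.8966
  prox(v) = soft_thresh(-2.8966, 0.1106) = -2.786
Iteration 2: beta = 0.3333, y = -2.786 + 0.3333*(-2.786 + 4.2888) = -2.285
  grad(y) = -2.7103, v = y - alpha*grad = -2.0289
  prox(v) = soft_thresh(-2.0289, 0.1106) = -1.9184
Iteration 3: beta = 0.5, y = -1.9184 + 0.5*(-1.9184 + 2.786) = -1.4845
  grad(y) = 2.0927, v = y - alpha*grad = -1.6823
  prox(v) = soft_thresh(-1.6823, 0.1106) = -1.5717
f(x_3) = 3*(-1.5717)^2 + 11*(-1.5717) + 1.17*|-1.5717| = -8.0391


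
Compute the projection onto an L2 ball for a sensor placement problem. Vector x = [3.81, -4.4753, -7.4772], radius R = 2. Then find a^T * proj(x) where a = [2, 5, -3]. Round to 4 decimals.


Step 1: Compute ||x|| (intermediates to 6 decimals).
||x|| = sqrt(3.81^2 + (-4.4753)^2 + (-7.4772)^2) = 9.510675
Step 2: Project.
Since ||x|| > R, scale = R/||x|| = 2/9.510675 = 0.21029, proj(x) = scale * x
proj(x) = [0.801205, -0.941111, -1.57238]
Step 3: Dot product.
a^T * proj(x) = 2*0.801205 + 5*(-0.941111) - 3*(-1.57238) = 1.614


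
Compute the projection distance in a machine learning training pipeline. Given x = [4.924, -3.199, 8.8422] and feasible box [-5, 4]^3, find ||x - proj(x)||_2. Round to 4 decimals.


Project each component onto [-5, 4].
clip(4.924) = 4.0, clip(-3.199) = -3.199, clip(8.8422) = 4.0
Projection = [4.0, -3.199, 4.0]
Squared diffs: [0.8538, 0.0, 23.4469]
Distance = sqrt(24.3007) = 4.9296


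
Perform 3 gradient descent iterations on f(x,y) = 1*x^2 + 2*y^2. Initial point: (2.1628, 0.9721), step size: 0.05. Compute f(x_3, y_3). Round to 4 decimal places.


Gradient descent on f(x,y) = 1*x^2 + 2*y^2.
Starting point: (2.1628, 0.9721), alpha = 0.05
Step 1: grad_x = 2*1*2.1628 = 4.3256, grad_y = 2*2*0.9721 = 3.8884
  x_1 = 2.1628 - 0.05*4.3256 = 1.9465
  y_1 = 0.9721 - 0.05*3.8884 = 0.7777
Step 2: grad_x = 2*1*1.9465 = 3.893, grad_y = 2*2*0.7777 = 3.1107
  x_2 = 1.9465 - 0.05*3.893 = 1.7519
  y_2 = 0.7777 - 0.05*3.1107 = 0.6221
Step 3: grad_x = 2*1*1.7519 = 3.5037, grad_y = 2*2*0.6221 = 2.4886
  x_3 = 1.7519 - 0.05*3.5037 = 1.5767
  y_3 = 0.6221 - 0.05*2.4886 = 0.4977
f(1.5767, 0.4977) = 1*1.5767^2 + 2*0.4977^2 = 2.9814


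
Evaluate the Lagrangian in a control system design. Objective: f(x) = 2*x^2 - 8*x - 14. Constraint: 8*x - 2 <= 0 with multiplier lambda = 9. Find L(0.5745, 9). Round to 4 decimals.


Step 1: Evaluate f(x).
f(0.5745) = 2*0.5745^2 - 8*0.5745 - 14 = -17.9359
Step 2: Evaluate g(x).
g(0.5745) = 8*0.5745 - 2 = 2.596
Step 3: Compute Lagrangian.
L = -17.9359 + 9*2.596 = 5.4281


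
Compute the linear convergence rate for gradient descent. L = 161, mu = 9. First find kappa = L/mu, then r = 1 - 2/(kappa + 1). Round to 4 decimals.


Step 1: Compute the condition number.
kappa = L/mu = 161/9 = 17.8889
Step 2: Compute the convergence rate.
r = 1 - 2/(kappa + 1) = 1 - 2*mu/(L + mu) = (L - mu)/(L + mu) = 152/170 = 0.8941


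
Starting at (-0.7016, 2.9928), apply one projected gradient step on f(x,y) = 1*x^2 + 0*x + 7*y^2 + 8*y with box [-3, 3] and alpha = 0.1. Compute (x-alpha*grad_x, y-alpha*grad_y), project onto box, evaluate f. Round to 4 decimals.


Step 1: Compute gradient at (-0.7016, 2.9928).
grad_x = 2*1*-0.7016 + 0 = -1.4032
grad_y = 2*7*2.9928 + 8 = 49.8992
Step 2: Gradient step.
x_raw = -0.7016 - 0.1*-1.4032 = -0.5613
y_raw = 2.9928 - 0.1*49.8992 = -1.9971
Step 3: Project onto [-3, 3].
x_proj = clip(-0.5613) = -0.5613
y_proj = clip(-1.9971) = -1.9971
Step 4: Evaluate f.
f(-0.5613, -1.9971) = 12.2575


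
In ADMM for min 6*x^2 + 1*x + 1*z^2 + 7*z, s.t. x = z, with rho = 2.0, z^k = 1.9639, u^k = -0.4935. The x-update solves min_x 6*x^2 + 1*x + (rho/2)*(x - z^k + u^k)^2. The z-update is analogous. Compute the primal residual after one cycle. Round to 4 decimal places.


ADMM iteration with rho = 2.0, z^k = 1.9639, u^k = -0.4935
Step 1: x-update.
Minimize 6*x^2 + 1*x + (2.0/2)*(x - 1.9639 - 0.4935)^2
FOC: (2*6 + 2.0)*x = -1 + 2.0*(1.9639 + 0.4935)
x^{k+1} = 0.2796
Step 2: z-update.
Minimize 1*z^2 + 7*z + (2.0/2)*(0.2796 - z - 0.4935)^2
FOC: (2*1 + 2.0)*z = -7 + 2.0*(0.2796 - 0.4935)
z^{k+1} = -1.8569
Step 3: u-update.
u^{k+1} = -0.4935 + 0.2796 + 1.8569 = 1.6431
Step 4: Primal residual = |0.2796 + 1.8569| = 2.1366


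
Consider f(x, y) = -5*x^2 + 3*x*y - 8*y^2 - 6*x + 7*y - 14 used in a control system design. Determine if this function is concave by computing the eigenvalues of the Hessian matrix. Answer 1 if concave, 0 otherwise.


The Hessian of f(x,y) = -5*x^2 + 3*x*y - 8*y^2 - 6*x + 7*y - 14 is:
H = [[-10, 3], [3, -16]]
Trace = -10 - 16 = -26
Determinant = -10*-16 - (3)^2 = 151
Discriminant = (-26)^2 - 4*151 = 72.0
Eigenvalues: lambda_1 = -17.2426, lambda_2 = -8.7574
The function is concave.

1


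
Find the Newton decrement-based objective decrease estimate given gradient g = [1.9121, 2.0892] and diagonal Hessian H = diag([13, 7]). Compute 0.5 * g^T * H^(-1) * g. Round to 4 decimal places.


Step 1: H is diagonal, so H^(-1) * g = [0.1471, 0.2985].
Step 2: g^T H^(-1) g = sum_i g_i^2 / H_ii
  = (1.9121)^2/13 + (2.0892)^2/7
  = 0.2812 + 0.6235 = 0.9048
Step 3: Objective decrease = 0.5 * g^T H^(-1) g = 0.4524


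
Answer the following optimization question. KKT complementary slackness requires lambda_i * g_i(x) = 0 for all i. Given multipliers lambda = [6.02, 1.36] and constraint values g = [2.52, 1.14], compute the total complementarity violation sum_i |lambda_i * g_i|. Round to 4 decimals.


KKT complementary slackness check:
lambda_1 * g_1 = 6.02 * 2.52 = 15.1704
lambda_2 * g_2 = 1.36 * 1.14 = 1.5504
Total violation = 15.1704 + 1.5504 = 16.7208


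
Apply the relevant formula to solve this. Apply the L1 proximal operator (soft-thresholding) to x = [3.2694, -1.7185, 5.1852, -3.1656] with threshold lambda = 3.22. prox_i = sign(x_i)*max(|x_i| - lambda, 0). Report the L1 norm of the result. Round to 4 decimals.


Soft-thresholding with lambda = 3.22:
prox(3.2694) = sign(3.2694)*max(|3.2694| - 3.22, 0) = 0.0494
prox(-1.7185) = sign(-1.7185)*max(|-1.7185| - 3.22, 0) = 0.0
prox(5.1852) = sign(5.1852)*max(|5.1852| - 3.22, 0) = 1.9652
prox(-3.1656) = sign(-3.1656)*max(|-3.1656| - 3.22, 0) = 0.0
prox(x) = [0.0494, 0.0, 1.9652, 0.0]
||prox(x)||_1 = 0.0494 + 0.0 + 1.9652 + 0.0 = 2.0146


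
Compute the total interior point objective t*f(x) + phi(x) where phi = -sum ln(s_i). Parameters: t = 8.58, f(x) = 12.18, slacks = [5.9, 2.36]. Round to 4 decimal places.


Step 1: Compute log-barrier.
ln values: [1.775, 0.8587]
phi = -(1.775 + 0.8587) = -2.6336
Step 2: Compute augmented objective.
t*f(x) = 8.58*12.18 = 104.5044
Total = 104.5044 - 2.6336 = 101.8708


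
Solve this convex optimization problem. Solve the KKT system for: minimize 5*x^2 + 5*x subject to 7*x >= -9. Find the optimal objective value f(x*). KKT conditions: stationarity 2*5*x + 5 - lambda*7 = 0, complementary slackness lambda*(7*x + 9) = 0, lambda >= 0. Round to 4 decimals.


Step 1: Try lambda = 0 (constraint inactive).
Stationarity: 2*5*x + 5 = 0
x* = -5/(2*5) = -0.5
Check constraint: 7*-0.5 = -3.5 >= -9 -- satisfied.
Step 2: Compute optimal value.
f(x*) = 5*(-0.5)^2 + 5*(-0.5) = -1.25


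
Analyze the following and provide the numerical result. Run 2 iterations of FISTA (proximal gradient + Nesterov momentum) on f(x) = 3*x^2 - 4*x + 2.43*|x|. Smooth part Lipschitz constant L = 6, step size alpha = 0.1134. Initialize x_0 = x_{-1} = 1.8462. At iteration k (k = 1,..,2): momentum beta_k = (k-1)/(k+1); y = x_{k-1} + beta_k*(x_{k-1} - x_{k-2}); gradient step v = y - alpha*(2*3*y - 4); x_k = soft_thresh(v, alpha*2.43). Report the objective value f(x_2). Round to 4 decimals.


FISTA on f(x) = 3*x^2 - 4*x + 2.43*|x|
L = 6, alpha = 0.1134
Iteration 1: beta = 0.0, y = 1.8462 + 0.0*(1.8462 - 1.8462) = 1.8462
  grad(y) = 7.0772, v = y - alpha*grad = 1.0436
  prox(v) = soft_thresh(1.0436, 0.2756) = 0.7681
Iteration 2: beta = 0.3333, y = 0.7681 + 0.3333*(0.7681 - 1.8462) = 0.4087
  grad(y) = -1.5477, v = y - alpha*grad = 0.5842
  prox(v) = soft_thresh(0.5842, 0.2756) = 0.3087
f(x_2) = 3*0.3087^2 - 4*0.3087 + 2.43*|0.3087| = -0.1988


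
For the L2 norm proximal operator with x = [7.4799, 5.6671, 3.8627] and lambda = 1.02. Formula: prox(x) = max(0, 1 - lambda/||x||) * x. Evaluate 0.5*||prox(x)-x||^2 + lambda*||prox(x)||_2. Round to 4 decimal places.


Step 1: Compute ||x||.
||x|| = 10.1482
Step 2: Compute scaling factor.
scale = max(0, 1 - 1.02/10.1482) = 0.8995
Step 3: prox(x) = [6.7281, 5.0975, 3.4745]
||prox(x)|| = 9.1282
Step 4: Proximal objective.
0.5*||prox-x||^2 = 0.5202
lambda*||prox|| = 9.3108
Total = 9.8309


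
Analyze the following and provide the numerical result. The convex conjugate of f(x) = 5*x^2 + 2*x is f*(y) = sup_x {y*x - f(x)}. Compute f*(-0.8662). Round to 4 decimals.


f*(y) = sup_x {y*x - a*x^2 - b*x} = sup_x {(y-b)*x - a*x^2}
FOC: (y - b) - 2a*x = 0 => x* = (y - b)/(2a)
x* = (-0.8662 - 2)/(2*5) = -0.2866
f*(-0.8662) = (y-b)^2/(4a) = (-0.8662 - 2)^2/(4*5)
= 8.2151/20 = 0.4108


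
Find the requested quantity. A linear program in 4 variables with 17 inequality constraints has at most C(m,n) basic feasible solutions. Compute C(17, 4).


Each vertex corresponds to some choice of n active constraints out of m, so the number of vertices is at most C(m, n) = m! / (n!(m-n)!).
m = 17, n = 4
Numerator: 17 * 16 * 15 * 14
Denominator: 4! = 24
C(17, 4) = 2380


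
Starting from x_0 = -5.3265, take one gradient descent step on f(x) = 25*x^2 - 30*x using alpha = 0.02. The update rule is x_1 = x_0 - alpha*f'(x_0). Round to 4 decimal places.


We compute the gradient at x_0 and apply the update.
f'(x) = 50*x - 30
f'(-5.3265) = 50*-5.3265 - 30 = -296.325
x_1 = -5.3265 - 0.02*-296.325 = 0.6


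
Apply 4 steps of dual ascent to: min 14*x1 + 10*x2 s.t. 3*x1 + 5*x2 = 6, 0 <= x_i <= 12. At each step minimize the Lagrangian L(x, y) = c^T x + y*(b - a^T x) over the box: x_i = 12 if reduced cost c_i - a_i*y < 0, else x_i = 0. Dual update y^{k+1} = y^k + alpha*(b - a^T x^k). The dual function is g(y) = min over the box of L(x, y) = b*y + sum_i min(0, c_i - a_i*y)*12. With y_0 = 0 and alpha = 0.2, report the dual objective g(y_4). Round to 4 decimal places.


Dual ascent for LP: min 14*x1 + 10*x2, 3*x1 + 5*x2 = 6, 0 <= x_i <= 12
Step 1: y^k = 0.0, reduced costs: (14.0, 10.0)
  x^k = (0.0, 0.0), subgradient = b - a^T x = 6.0
  y^{k+1} = 0.0 + 0.2*6.0 = 1.2
Step 2: y^k = 1.2, reduced costs: (10.4, 4.0)
  x^k = (0.0, 0.0), subgradient = b - a^T x = 6.0
  y^{k+1} = 1.2 + 0.2*6.0 = 2.4
Step 3: y^k = 2.4, reduced costs: (6.8, -2.0)
  x^k = (0.0, 12.0), subgradient = b - a^T x = -54.0
  y^{k+1} = 2.4 + 0.2*-54.0 = -8.4
Step 4: y^k = -8.4, reduced costs: (39.2, 52.0)
  x^k = (0.0, 0.0), subgradient = b - a^T x = 6.0
  y^{k+1} = -8.4 + 0.2*6.0 = -7.2
Dual objective at y_4 = -7.2: reduced costs (35.6, 46.0), box minimizer x = (0.0, 0.0)
g(y_4) = b*y + (c1 - a1*y)*x1 + (c2 - a2*y)*x2 = 6*(-7.2) + 35.6*0.0 + 46.0*0.0 = -43.2 + 0.0 + 0.0 = -43.2


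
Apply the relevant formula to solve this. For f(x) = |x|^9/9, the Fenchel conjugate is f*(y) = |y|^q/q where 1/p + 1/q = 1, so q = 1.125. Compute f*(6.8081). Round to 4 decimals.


The conjugate exponent q satisfies 1/p + 1/q = 1.
p = 9, so q = 9/(9 - 1) = 1.125
|y|^q = 6.8081^1.125 = 8.6528
f*(6.8081) = 8.6528 / 1.125 = 7.6913


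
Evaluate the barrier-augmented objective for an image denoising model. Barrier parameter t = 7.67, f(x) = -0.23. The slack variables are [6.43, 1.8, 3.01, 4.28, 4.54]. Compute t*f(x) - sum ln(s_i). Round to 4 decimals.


Step 1: Compute log-barrier.
ln values: [1.861, 0.5878, 1.1019, 1.454, 1.5129]
phi = -(1.861 + 0.5878 + 1.1019 + 1.454 + 1.5129) = -6.5176
Step 2: Compute augmented objective.
t*f(x) = 7.67*-0.23 = -1.7641
Total = -1.7641 - 6.5176 = -8.2817


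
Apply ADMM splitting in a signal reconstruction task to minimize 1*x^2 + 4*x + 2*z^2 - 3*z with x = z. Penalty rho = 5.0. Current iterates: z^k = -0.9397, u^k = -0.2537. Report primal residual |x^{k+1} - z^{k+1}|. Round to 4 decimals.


ADMM iteration with rho = 5.0, z^k = -0.9397, u^k = -0.2537
Step 1: x-update.
Minimize 1*x^2 + 4*x + (5.0/2)*(x + 0.9397 - 0.2537)^2
FOC: (2*1 + 5.0)*x = -4 + 5.0*(-0.9397 + 0.2537)
x^{k+1} = -1.0614
Step 2: z-update.
Minimize 2*z^2 - 3*z + (5.0/2)*(-1.0614 - z - 0.2537)^2
FOC: (2*2 + 5.0)*z = 3 + 5.0*(-1.0614 - 0.2537)
z^{k+1} = -0.3973
Step 3: u-update.
u^{k+1} = -0.2537 - 1.0614 + 0.3973 = -0.9178
Step 4: Primal residual = |-1.0614 + 0.3973| = 0.6641


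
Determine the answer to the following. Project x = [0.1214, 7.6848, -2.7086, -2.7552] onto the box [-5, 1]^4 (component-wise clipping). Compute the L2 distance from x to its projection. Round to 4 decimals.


Project each component onto [-5, 1].
clip(0.1214) = 0.1214, clip(7.6848) = 1.0, clip(-2.7086) = -2.7086, clip(-2.7552) = -2.7552
Projection = [0.1214, 1.0, -2.7086, -2.7552]
Squared diffs: [0.0, 44.6866, 0.0, 0.0]
Distance = sqrt(44.6866) = 6.6848


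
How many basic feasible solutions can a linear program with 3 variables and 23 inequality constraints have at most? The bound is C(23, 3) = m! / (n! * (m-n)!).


Each vertex corresponds to some choice of n active constraints out of m, so the number of vertices is at most C(m, n) = m! / (n!(m-n)!).
m = 23, n = 3
Numerator: 23 * 22 * 21
Denominator: 3! = 6
C(23, 3) = 1771


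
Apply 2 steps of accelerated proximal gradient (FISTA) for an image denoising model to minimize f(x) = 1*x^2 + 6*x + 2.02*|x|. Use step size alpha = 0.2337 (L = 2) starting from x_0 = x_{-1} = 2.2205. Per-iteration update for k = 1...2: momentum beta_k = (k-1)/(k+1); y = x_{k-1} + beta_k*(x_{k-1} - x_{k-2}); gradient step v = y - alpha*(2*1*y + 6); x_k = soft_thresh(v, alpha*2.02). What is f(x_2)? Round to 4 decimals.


FISTA on f(x) = 1*x^2 + 6*x + 2.02*|x|
L = 2, alpha = 0.2337
Iteration 1: beta = 0.0, y = 2.2205 + 0.0*(2.2205 - 2.2205) = 2.2205
  grad(y) = 10.441, v = y - alpha*grad = -0.2196
  prox(v) = soft_thresh(-0.2196, 0.4721) = 0.0
Iteration 2: beta = 0.3333, y = 0.0 + 0.3333*(0.0 - 2.2205) = -0.7402
  grad(y) = 4.5197, v = y - alpha*grad = -1.7964
  prox(v) = soft_thresh(-1.7964, 0.4721) = -1.3243
f(x_2) = 1*(-1.3243)^2 + 6*(-1.3243) + 2.02*|-1.3243| = -3.517


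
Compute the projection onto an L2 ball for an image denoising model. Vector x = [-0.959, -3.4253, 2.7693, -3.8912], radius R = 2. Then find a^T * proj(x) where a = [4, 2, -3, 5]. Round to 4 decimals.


Step 1: Compute ||x|| (intermediates to 6 decimals).
||x|| = sqrt((-0.959)^2 + (-3.4253)^2 + 2.7693^2 + (-3.8912)^2) = 5.955067
Step 2: Project.
Since ||x|| > R, scale = R/||x|| = 2/5.955067 = 0.335848, proj(x) = scale * x
proj(x) = [-0.322078, -1.15038, 0.930064, -1.306852]
Step 3: Dot product.
a^T * proj(x) = 4*(-0.322078) + 2*(-1.15038) - 3*0.930064 + 5*(-1.306852) = -12.9135


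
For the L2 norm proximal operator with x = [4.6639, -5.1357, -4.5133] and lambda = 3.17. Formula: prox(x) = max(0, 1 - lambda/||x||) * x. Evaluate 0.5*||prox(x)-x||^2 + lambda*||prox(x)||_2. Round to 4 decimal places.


Step 1: Compute ||x||.
||x|| = 8.2763
Step 2: Compute scaling factor.
scale = max(0, 1 - 3.17/8.2763) = 0.617
Step 3: prox(x) = [2.8775, -3.1686, -2.7846]
||prox(x)|| = 5.1063
Step 4: Proximal objective.
0.5*||prox-x||^2 = 5.0245
lambda*||prox|| = 16.187
Total = 21.2114


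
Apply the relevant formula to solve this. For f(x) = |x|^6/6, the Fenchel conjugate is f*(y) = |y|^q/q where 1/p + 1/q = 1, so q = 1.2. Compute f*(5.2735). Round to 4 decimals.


The conjugate exponent q satisfies 1/p + 1/q = 1.
p = 6, so q = 6/(6 - 1) = 1.2
|y|^q = 5.2735^1.2 = 7.3539
f*(5.2735) = 7.3539 / 1.2 = 6.1283


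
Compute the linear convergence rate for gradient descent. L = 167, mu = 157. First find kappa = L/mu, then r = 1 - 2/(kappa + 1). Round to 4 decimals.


Step 1: Compute the condition number.
kappa = L/mu = 167/157 = 1.0637
Step 2: Compute the convergence rate.
r = 1 - 2/(kappa + 1) = 1 - 2*mu/(L + mu) = (L - mu)/(L + mu) = 10/324 = 0.0309


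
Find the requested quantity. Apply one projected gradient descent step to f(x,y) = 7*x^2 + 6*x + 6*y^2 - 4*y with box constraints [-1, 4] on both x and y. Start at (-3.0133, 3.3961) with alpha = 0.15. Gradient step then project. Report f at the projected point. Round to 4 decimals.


Step 1: Compute gradient at (-3.0133, 3.3961).
grad_x = 2*7*-3.0133 + 6 = -36.1862
grad_y = 2*6*3.3961 - 4 = 36.7532
Step 2: Gradient step.
x_raw = -3.0133 - 0.15*-36.1862 = 2.4146
y_raw = 3.3961 - 0.15*36.7532 = -2.1169
Step 3: Project onto [-1, 4].
x_proj = clip(2.4146) = 2.4146
y_proj = clip(-2.1169) = -1.0
Step 4: Evaluate f.
f(2.4146, -1.0) = 65.3008


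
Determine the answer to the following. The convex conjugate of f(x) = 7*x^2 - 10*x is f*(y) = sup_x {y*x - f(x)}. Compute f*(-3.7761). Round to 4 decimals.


f*(y) = sup_x {y*x - a*x^2 - b*x} = sup_x {(y-b)*x - a*x^2}
FOC: (y - b) - 2a*x = 0 => x* = (y - b)/(2a)
x* = (-3.7761 + 10)/(2*7) = 0.4446
f*(-3.7761) = (y-b)^2/(4a) = (-3.7761 + 10)^2/(4*7)
= 38.7369/28 = 1.3835


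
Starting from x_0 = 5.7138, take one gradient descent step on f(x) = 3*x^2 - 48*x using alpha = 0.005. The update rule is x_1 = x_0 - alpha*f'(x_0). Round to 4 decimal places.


We compute the gradient at x_0 and apply the update.
f'(x) = 6*x - 48
f'(5.7138) = 6*5.7138 - 48 = -13.7172
x_1 = 5.7138 - 0.005*-13.7172 = 5.7824


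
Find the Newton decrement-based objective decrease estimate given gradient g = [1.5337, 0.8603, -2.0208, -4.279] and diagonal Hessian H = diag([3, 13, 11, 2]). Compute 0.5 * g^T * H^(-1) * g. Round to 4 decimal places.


Step 1: H is diagonal, so H^(-1) * g = [0.5112, 0.0662, -0.1837, -2.1395].
Step 2: g^T H^(-1) g = sum_i g_i^2 / H_ii
  = (1.5337)^2/3 + (0.8603)^2/13 + (-2.0208)^2/11 + (-4.279)^2/2
  = 0.7841 + 0.0569 + 0.3712 + 9.1549 = 10.3672
Step 3: Objective decrease = 0.5 * g^T H^(-1) g = 5.1836


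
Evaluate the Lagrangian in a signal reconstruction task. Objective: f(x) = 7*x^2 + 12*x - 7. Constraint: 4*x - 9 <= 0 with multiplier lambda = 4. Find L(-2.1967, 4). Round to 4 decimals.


Step 1: Evaluate f(x).
f(-2.1967) = 7*(-2.1967)^2 + 12*(-2.1967) - 7 = 0.418
Step 2: Evaluate g(x).
g(-2.1967) = 4*-2.1967 - 9 = -17.7868
Step 3: Compute Lagrangian.
L = 0.418 + 4*-17.7868 = -70.7292


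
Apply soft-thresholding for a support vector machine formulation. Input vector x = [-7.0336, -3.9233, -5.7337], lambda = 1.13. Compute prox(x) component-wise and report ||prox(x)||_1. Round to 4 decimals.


Soft-thresholding with lambda = 1.13:
prox(-7.0336) = sign(-7.0336)*max(|-7.0336| - 1.13, 0) = -5.9036
prox(-3.9233) = sign(-3.9233)*max(|-3.9233| - 1.13, 0) = -2.7933
prox(-5.7337) = sign(-5.7337)*max(|-5.7337| - 1.13, 0) = -4.6037
prox(x) = [-5.9036, -2.7933, -4.6037]
||prox(x)||_1 = 5.9036 + 2.7933 + 4.6037 = 13.3006


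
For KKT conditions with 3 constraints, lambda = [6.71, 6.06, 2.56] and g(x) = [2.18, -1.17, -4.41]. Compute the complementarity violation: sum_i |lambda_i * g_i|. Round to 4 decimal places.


KKT complementary slackness check:
lambda_1 * g_1 = 6.71 * 2.18 = 14.6278
lambda_2 * g_2 = 6.06 * -1.17 = -7.0902
lambda_3 * g_3 = 2.56 * -4.41 = -11.2896
Total violation = 14.6278 + 7.0902 + 11.2896 = 33.0076


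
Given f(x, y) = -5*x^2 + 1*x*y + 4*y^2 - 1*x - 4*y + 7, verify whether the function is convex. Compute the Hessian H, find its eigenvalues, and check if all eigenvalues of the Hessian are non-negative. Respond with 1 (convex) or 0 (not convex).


The Hessian of f(x,y) = -5*x^2 + 1*x*y + 4*y^2 - 1*x - 4*y + 7 is:
H = [[-10, 1], [1, 8]]
Trace = -10 + 8 = -2
Determinant = -10*8 - (1)^2 = -81
Discriminant = (-2)^2 - 4*-81 = 328.0
Eigenvalues: lambda_1 = -10.0554, lambda_2 = 8.0554
The function is not convex.

0


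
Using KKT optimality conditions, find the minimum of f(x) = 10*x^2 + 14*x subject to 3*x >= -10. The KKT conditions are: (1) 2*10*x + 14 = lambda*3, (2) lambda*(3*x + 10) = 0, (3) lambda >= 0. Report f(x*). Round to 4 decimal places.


Step 1: Try lambda = 0 (constraint inactive).
Stationarity: 2*10*x + 14 = 0
x* = -14/(2*10) = -0.7
Check constraint: 3*-0.7 = -2.1 >= -10 -- satisfied.
Step 2: Compute optimal value.
f(x*) = 10*(-0.7)^2 + 14*(-0.7) = -4.9


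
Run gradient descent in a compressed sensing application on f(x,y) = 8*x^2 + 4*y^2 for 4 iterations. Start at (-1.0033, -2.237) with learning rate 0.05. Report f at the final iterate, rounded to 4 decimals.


Gradient descent on f(x,y) = 8*x^2 + 4*y^2.
Starting point: (-1.0033, -2.237), alpha = 0.05
Step 1: grad_x = 2*8*-1.0033 = -16.0528, grad_y = 2*4*-2.237 = -17.896
  x_1 = -1.0033 - 0.05*-16.0528 = -0.2007
  y_1 = -2.237 - 0.05*-17.896 = -1.3422
Step 2: grad_x = 2*8*-0.2007 = -3.2106, grad_y = 2*4*-1.3422 = -10.7376
  x_2 = -0.2007 - 0.05*-3.2106 = -0.0401
  y_2 = -1.3422 - 0.05*-10.7376 = -0.8053
Step 3: grad_x = 2*8*-0.0401 = -0.6421, grad_y = 2*4*-0.8053 = -6.4426
  x_3 = -0.0401 - 0.05*-0.6421 = -0.008
  y_3 = -0.8053 - 0.05*-6.4426 = -0.4832
Step 4: grad_x = 2*8*-0.008 = -0.1284, grad_y = 2*4*-0.4832 = -3.8655
  x_4 = -0.008 - 0.05*-0.1284 = -0.0016
  y_4 = -0.4832 - 0.05*-3.8655 = -0.2899
f(-0.0016, -0.2899) = 8*(-0.0016)^2 + 4*(-0.2899)^2 = 0.3362


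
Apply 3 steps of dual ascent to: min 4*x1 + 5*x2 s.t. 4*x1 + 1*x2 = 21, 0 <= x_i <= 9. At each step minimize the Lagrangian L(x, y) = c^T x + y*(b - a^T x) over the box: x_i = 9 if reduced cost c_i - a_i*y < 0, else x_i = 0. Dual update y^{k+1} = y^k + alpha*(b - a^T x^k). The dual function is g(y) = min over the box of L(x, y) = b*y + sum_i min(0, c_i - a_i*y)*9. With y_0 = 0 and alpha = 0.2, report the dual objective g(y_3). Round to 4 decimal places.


Dual ascent for LP: min 4*x1 + 5*x2, 4*x1 + 1*x2 = 21, 0 <= x_i <= 9
Step 1: y^k = 0.0, reduced costs: (4.0, 5.0)
  x^k = (0.0, 0.0), subgradient = b - a^T x = 21.0
  y^{k+1} = 0.0 + 0.2*21.0 = 4.2
Step 2: y^k = 4.2, reduced costs: (-12.8, 0.8)
  x^k = (9.0, 0.0), subgradient = b - a^T x = -15.0
  y^{k+1} = 4.2 + 0.2*-15.0 = 1.2
Step 3: y^k = 1.2, reduced costs: (-0.8, 3.8)
  x^k = (9.0, 0.0), subgradient = b - a^T x = -15.0
  y^{k+1} = 1.2 + 0.2*-15.0 = -1.8
Dual objective at y_3 = -1.8: reduced costs (11.2, 6.8), box minimizer x = (0.0, 0.0)
g(y_3) = b*y + (c1 - a1*y)*x1 + (c2 - a2*y)*x2 = 21*(-1.8) + 11.2*0.0 + 6.8*0.0 = -37.8 + 0.0 + 0.0 = -37.8


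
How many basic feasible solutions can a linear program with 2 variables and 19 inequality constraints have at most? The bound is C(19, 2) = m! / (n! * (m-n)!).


Each vertex corresponds to some choice of n active constraints out of m, so the number of vertices is at most C(m, n) = m! / (n!(m-n)!).
m = 19, n = 2
Numerator: 19 * 18
Denominator: 2! = 2
C(19, 2) = 171


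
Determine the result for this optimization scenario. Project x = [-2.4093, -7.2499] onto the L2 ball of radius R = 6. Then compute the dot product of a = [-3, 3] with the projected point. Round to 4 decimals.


Step 1: Compute ||x|| (intermediates to 6 decimals).
||x|| = sqrt((-2.4093)^2 + (-7.2499)^2) = 7.63975
Step 2: Project.
Since ||x|| > R, scale = R/||x|| = 6/7.63975 = 0.785366, proj(x) = scale * x
proj(x) = [-1.892182, -5.693825]
Step 3: Dot product.
a^T * proj(x) = -3*(-1.892182) + 3*(-5.693825) = -11.4049


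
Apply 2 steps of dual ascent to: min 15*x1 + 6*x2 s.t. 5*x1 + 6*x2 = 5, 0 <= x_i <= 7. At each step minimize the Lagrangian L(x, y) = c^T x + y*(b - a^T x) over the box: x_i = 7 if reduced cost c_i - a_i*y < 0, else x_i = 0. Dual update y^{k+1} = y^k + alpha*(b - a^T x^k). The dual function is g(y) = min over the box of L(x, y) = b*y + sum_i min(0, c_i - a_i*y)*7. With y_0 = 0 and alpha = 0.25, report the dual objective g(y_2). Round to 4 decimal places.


Dual ascent for LP: min 15*x1 + 6*x2, 5*x1 + 6*x2 = 5, 0 <= x_i <= 7
Step 1: y^k = 0.0, reduced costs: (15.0, 6.0)
  x^k = (0.0, 0.0), subgradient = b - a^T x = 5.0
  y^{k+1} = 0.0 + 0.25*5.0 = 1.25
Step 2: y^k = 1.25, reduced costs: (8.75, -1.5)
  x^k = (0.0, 7.0), subgradient = b - a^T x = -37.0
  y^{k+1} = 1.25 + 0.25*-37.0 = -8.0
Dual objective at y_2 = -8.0: reduced costs (55.0, 54.0), box minimizer x = (0.0, 0.0)
g(y_2) = b*y + (c1 - a1*y)*x1 + (c2 - a2*y)*x2 = 5*(-8.0) + 55.0*0.0 + 54.0*0.0 = -40.0 + 0.0 + 0.0 = -40.0


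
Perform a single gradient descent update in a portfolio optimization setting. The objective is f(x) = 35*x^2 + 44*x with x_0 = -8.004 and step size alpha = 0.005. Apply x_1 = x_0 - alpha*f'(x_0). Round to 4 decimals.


We compute the gradient at x_0 and apply the update.
f'(x) = 70*x + 44
f'(-8.004) = 70*-8.004 + 44 = -516.28
x_1 = -8.004 - 0.005*-516.28 = -5.4226


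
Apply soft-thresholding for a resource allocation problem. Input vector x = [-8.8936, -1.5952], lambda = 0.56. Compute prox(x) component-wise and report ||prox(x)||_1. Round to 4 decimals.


Soft-thresholding with lambda = 0.56:
prox(-8.8936) = sign(-8.8936)*max(|-8.8936| - 0.56, 0) = -8.3336
prox(-1.5952) = sign(-1.5952)*max(|-1.5952| - 0.56, 0) = -1.0352
prox(x) = [-8.3336, -1.0352]
||prox(x)||_1 = 8.3336 + 1.0352 = 9.3688


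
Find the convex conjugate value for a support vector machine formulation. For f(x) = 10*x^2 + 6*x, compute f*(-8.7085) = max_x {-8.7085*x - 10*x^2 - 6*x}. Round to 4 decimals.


f*(y) = sup_x {y*x - a*x^2 - b*x} = sup_x {(y-b)*x - a*x^2}
FOC: (y - b) - 2a*x = 0 => x* = (y - b)/(2a)
x* = (-8.7085 - 6)/(2*10) = -0.7354
f*(-8.7085) = (y-b)^2/(4a) = (-8.7085 - 6)^2/(4*10)
= 216.34/40 = 5.4085
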